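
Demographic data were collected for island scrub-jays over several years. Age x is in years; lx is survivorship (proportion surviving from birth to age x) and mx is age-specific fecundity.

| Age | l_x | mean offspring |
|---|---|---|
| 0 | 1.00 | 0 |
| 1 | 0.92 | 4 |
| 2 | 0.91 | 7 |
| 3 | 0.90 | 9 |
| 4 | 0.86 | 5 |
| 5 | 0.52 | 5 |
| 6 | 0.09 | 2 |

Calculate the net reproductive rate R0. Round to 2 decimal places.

lx·mx by age: 0, 3.68, 6.37, 8.1, 4.3, 2.6, 0.18
R0 = Σ lx·mx = 25.23 → 25.23

25.23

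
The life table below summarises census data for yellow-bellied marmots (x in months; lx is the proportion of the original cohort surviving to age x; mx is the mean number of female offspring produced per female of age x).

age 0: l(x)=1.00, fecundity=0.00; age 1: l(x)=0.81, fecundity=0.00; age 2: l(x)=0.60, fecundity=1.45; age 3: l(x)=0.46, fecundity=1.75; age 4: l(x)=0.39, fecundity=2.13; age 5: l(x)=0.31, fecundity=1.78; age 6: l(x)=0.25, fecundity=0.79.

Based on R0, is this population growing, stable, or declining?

growing

R0 = Σ lx·mx = 0 + 0 + 0.87 + 0.805 + 0.8307 + 0.5518 + 0.1975 = 3.255
R0 > 1, so the population is growing.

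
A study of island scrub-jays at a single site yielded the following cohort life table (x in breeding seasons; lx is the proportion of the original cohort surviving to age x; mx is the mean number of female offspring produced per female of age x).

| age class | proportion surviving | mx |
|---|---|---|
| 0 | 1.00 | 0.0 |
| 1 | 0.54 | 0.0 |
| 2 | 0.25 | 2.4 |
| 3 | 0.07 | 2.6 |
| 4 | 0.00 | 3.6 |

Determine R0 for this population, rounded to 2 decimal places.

lx·mx by age: 0, 0, 0.6, 0.182, 0
R0 = Σ lx·mx = 0.782 → 0.78

0.78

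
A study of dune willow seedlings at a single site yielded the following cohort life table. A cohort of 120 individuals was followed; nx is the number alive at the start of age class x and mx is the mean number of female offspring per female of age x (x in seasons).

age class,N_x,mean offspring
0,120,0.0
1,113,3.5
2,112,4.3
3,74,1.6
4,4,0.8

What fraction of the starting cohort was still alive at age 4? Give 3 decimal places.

l_4 = n_4/n_0 = 4/120 = 0.033333… → 0.033

0.033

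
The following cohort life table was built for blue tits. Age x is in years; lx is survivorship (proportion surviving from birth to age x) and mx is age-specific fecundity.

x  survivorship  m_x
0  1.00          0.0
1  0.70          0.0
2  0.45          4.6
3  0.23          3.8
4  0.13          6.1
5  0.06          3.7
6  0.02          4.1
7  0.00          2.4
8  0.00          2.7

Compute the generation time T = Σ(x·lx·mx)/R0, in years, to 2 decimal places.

lx·mx: 0, 0, 2.07, 0.874, 0.793, 0.222, 0.082, 0, 0 → R0 = 4.041
x·lx·mx: 0, 0, 4.14, 2.622, 3.172, 1.11, 0.492, 0, 0 → Σ = 11.536
T = 11.536 / 4.041 = 2.854739… → 2.85

2.85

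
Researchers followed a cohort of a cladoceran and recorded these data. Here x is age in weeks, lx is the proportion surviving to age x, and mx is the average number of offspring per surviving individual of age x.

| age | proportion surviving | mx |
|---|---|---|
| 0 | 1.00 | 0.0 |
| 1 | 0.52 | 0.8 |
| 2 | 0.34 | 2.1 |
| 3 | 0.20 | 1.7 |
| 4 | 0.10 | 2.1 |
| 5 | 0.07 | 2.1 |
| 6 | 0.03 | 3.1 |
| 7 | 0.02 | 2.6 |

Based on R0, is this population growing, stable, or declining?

growing

R0 = Σ lx·mx = 0 + 0.416 + 0.714 + 0.34 + 0.21 + 0.147 + 0.093 + 0.052 = 1.972
R0 > 1, so the population is growing.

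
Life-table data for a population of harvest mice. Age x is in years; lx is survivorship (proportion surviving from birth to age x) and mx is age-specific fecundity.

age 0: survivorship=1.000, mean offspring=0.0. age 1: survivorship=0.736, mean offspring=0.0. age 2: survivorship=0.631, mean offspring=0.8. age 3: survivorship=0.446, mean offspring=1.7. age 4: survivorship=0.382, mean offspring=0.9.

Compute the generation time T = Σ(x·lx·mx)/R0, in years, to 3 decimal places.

2.900

lx·mx: 0, 0, 0.5048, 0.7582, 0.3438 → R0 = 1.6068
x·lx·mx: 0, 0, 1.0096, 2.2746, 1.3752 → Σ = 4.6594
T = 4.6594 / 1.6068 = 2.899801… → 2.900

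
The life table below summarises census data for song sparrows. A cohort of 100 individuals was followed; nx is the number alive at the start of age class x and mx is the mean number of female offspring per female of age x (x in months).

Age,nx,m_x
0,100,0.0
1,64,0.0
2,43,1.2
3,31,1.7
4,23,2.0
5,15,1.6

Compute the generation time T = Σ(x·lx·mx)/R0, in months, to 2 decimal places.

lx = nx/n0 = nx/100: 1, 0.64, 0.43, 0.31, 0.23, 0.15
lx·mx: 0, 0, 0.516, 0.527, 0.46, 0.24 → R0 = 1.743
x·lx·mx: 0, 0, 1.032, 1.581, 1.84, 1.2 → Σ = 5.653
T = 5.653 / 1.743 = 3.243259… → 3.24

3.24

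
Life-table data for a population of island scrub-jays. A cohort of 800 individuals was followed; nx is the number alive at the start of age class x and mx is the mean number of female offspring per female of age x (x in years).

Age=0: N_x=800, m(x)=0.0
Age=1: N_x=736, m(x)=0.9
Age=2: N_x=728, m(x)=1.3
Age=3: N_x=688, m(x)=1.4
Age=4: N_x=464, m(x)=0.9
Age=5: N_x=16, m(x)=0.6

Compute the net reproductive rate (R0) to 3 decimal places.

lx = nx/n0 = nx/800: 1, 0.92, 0.91, 0.86, 0.58, 0.02
lx·mx by age: 0, 0.828, 1.183, 1.204, 0.522, 0.012
R0 = Σ lx·mx = 3.749 → 3.749

3.749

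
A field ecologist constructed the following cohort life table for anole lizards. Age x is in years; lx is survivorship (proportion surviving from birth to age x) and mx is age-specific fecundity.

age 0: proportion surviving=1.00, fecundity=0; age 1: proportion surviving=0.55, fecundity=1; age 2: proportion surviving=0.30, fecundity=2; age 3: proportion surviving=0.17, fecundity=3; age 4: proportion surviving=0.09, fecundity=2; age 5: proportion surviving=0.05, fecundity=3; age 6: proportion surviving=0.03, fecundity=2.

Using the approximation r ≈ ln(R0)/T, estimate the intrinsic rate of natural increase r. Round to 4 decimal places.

0.2880

R0 = Σ lx·mx = 0 + 0.55 + 0.6 + 0.51 + 0.18 + 0.15 + 0.06 = 2.05
Σ x·lx·mx = 5.11; T = 5.11/2.05 = 2.49268…
r ≈ ln(R0)/T = ln(2.05)/2.49268… = 0.287979… → 0.2880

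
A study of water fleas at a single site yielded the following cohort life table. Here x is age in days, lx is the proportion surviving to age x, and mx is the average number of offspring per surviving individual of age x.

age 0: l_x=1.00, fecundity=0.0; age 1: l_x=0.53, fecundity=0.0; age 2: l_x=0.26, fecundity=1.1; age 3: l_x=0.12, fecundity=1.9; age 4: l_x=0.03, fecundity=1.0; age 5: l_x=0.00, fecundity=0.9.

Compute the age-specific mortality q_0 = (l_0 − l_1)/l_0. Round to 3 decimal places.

q_0 = (l_0 − l_1) / l_0 = (1 − 0.53) / 1
     = 0.47 / 1 = 0.47 → 0.470

0.470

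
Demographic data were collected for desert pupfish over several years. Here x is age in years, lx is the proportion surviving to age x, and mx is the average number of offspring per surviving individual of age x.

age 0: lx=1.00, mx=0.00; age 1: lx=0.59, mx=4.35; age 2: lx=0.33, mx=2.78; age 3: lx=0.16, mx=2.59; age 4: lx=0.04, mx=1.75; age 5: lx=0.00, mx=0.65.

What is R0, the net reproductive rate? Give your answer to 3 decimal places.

3.968

lx·mx by age: 0, 2.5665, 0.9174, 0.4144, 0.07, 0
R0 = Σ lx·mx = 3.9683 → 3.968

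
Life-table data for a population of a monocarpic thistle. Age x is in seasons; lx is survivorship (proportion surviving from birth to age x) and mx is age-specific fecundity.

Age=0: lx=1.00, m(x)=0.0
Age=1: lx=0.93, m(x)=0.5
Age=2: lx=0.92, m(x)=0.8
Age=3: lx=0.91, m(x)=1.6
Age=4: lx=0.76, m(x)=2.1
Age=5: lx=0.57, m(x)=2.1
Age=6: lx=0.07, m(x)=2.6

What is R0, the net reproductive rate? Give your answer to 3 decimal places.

lx·mx by age: 0, 0.465, 0.736, 1.456, 1.596, 1.197, 0.182
R0 = Σ lx·mx = 5.632 → 5.632

5.632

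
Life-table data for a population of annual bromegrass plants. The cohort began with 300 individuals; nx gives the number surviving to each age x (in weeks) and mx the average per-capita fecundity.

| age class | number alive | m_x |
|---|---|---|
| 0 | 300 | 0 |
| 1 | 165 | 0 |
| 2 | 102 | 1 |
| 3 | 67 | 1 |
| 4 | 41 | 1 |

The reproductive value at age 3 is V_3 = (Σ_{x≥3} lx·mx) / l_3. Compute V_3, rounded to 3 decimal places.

lx = nx/n0 = nx/300: 1, 0.55, 0.34, 0.22333…, 0.13667…
lx·mx for x ≥ 3: 0.223333…, 0.136667… → sum = 0.36…
V_3 = 0.36… / l_3 = 0.36… / 0.223333… = 1.61194… → 1.612

1.612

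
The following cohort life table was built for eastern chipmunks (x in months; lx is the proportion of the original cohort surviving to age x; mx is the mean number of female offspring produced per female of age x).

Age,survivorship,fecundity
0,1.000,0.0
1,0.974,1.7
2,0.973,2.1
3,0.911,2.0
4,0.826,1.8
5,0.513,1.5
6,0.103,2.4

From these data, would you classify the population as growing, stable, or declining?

R0 = Σ lx·mx = 0 + 1.6558 + 2.0433 + 1.822 + 1.4868 + 0.7695 + 0.2472 = 8.0246
R0 > 1, so the population is growing.

growing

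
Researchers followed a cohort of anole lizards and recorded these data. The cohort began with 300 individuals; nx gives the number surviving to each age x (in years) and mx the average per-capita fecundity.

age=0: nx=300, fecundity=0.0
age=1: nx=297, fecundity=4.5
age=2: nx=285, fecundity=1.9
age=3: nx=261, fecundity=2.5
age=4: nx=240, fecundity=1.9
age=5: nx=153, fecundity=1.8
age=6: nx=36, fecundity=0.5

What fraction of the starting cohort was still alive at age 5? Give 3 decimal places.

0.510

l_5 = n_5/n_0 = 153/300 = 0.51 → 0.510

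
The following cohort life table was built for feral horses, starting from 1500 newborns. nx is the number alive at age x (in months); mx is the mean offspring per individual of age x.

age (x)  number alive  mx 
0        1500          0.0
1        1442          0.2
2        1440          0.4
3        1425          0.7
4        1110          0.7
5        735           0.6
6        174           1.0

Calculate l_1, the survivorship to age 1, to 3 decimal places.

0.961

l_1 = n_1/n_0 = 1442/1500 = 0.961333… → 0.961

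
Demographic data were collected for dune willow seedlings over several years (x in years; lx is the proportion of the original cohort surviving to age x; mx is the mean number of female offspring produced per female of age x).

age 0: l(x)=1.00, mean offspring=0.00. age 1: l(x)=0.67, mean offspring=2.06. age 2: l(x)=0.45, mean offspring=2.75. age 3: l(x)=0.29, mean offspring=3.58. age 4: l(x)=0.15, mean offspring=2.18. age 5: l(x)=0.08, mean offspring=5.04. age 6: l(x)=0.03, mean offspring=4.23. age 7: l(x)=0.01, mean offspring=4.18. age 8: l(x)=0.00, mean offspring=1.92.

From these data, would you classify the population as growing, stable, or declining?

R0 = Σ lx·mx = 0 + 1.3802 + 1.2375 + 1.0382 + 0.327 + 0.4032 + 0.1269 + 0.0418 + 0 = 4.5548
R0 > 1, so the population is growing.

growing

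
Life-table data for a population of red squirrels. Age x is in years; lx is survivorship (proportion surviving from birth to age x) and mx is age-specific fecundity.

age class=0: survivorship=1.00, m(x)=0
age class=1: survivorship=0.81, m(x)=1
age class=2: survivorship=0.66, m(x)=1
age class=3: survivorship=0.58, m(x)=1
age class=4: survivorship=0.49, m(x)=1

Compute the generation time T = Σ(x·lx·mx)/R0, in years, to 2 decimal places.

lx·mx: 0, 0.81, 0.66, 0.58, 0.49 → R0 = 2.54
x·lx·mx: 0, 0.81, 1.32, 1.74, 1.96 → Σ = 5.83
T = 5.83 / 2.54 = 2.295276… → 2.30

2.30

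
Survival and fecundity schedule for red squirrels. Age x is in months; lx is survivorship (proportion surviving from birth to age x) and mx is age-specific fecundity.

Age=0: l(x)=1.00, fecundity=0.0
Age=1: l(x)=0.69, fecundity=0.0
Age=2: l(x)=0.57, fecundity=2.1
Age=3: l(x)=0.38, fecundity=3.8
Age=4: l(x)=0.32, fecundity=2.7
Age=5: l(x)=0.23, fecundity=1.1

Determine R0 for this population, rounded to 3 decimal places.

lx·mx by age: 0, 0, 1.197, 1.444, 0.864, 0.253
R0 = Σ lx·mx = 3.758 → 3.758

3.758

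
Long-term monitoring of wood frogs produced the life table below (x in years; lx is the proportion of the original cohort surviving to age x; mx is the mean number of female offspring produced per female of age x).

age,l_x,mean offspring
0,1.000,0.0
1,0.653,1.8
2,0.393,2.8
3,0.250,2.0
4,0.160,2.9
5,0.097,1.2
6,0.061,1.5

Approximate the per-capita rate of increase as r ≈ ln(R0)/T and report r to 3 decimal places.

0.543

R0 = Σ lx·mx = 0 + 1.1754 + 1.1004 + 0.5 + 0.464 + 0.1164 + 0.0915 = 3.4477
Σ x·lx·mx = 7.8632; T = 7.8632/3.4477 = 2.28071…
r ≈ ln(R0)/T = ln(3.4477)/2.28071… = 0.54269… → 0.543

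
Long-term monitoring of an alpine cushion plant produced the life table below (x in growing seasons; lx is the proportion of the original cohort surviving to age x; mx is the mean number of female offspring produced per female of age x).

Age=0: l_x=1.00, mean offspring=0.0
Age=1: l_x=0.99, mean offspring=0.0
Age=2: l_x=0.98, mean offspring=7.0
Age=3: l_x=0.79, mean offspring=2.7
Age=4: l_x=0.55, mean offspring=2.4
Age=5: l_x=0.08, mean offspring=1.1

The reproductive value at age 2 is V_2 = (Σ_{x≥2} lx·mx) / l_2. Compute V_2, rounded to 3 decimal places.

10.613

lx·mx for x ≥ 2: 6.86, 2.133, 1.32, 0.088 → sum = 10.401
V_2 = 10.401 / l_2 = 10.401 / 0.98 = 10.613265… → 10.613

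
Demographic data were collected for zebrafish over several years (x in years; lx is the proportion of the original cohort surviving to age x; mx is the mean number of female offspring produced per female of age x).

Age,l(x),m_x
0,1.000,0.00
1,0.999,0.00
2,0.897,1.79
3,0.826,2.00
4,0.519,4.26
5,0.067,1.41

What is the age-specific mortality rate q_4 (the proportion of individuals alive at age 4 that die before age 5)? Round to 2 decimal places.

0.87

q_4 = (l_4 − l_5) / l_4 = (0.519 − 0.067) / 0.519
     = 0.452 / 0.519 = 0.870906… → 0.87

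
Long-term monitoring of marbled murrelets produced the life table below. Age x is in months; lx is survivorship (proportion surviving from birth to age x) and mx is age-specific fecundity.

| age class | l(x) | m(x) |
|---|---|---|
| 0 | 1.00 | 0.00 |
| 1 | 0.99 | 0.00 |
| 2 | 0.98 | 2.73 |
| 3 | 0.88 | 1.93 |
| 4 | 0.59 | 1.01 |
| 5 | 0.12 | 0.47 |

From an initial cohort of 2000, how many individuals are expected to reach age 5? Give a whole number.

240

Expected survivors = N0 · l_5 = 2000 × 0.12 = 240 → 240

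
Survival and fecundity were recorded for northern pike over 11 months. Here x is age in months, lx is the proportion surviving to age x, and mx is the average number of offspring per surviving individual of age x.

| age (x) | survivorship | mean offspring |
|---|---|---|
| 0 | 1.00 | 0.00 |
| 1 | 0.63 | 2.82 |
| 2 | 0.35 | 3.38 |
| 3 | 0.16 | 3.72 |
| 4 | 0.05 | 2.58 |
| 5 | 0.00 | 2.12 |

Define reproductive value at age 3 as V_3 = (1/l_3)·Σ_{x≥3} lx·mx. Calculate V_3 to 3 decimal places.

4.526

lx·mx for x ≥ 3: 0.5952, 0.129, 0 → sum = 0.7242
V_3 = 0.7242 / l_3 = 0.7242 / 0.16 = 4.52625 → 4.526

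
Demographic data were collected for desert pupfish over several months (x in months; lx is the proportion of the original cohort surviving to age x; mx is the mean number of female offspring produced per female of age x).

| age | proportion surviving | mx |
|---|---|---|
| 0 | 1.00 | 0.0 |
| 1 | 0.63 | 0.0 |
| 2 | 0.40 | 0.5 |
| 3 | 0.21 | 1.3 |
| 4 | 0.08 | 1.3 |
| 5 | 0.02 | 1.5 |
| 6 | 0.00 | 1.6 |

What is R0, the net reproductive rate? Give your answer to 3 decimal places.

0.607

lx·mx by age: 0, 0, 0.2, 0.273, 0.104, 0.03, 0
R0 = Σ lx·mx = 0.607 → 0.607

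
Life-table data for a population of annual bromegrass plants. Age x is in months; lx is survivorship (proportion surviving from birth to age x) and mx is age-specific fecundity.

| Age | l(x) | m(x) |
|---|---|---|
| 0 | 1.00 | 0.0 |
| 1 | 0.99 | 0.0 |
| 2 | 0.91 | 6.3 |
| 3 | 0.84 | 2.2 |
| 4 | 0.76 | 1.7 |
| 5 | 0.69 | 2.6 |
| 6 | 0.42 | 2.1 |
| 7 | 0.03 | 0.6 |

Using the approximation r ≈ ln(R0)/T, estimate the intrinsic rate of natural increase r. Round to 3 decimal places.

R0 = Σ lx·mx = 0 + 0 + 5.733 + 1.848 + 1.292 + 1.794 + 0.882 + 0.018 = 11.567
Σ x·lx·mx = 36.566; T = 36.566/11.567 = 3.16123…
r ≈ ln(R0)/T = ln(11.567)/3.16123… = 0.77443… → 0.774

0.774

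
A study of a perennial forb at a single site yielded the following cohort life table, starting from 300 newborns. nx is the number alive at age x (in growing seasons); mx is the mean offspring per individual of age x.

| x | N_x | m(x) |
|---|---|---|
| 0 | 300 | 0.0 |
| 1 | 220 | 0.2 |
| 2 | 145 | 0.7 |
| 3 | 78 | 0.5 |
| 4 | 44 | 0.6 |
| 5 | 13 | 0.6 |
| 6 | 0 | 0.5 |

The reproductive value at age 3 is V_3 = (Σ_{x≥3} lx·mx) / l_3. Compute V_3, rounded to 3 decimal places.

0.938

lx = nx/n0 = nx/300: 1, 0.73333…, 0.48333…, 0.26, 0.14667…, 0.04333…, 0
lx·mx for x ≥ 3: 0.13, 0.088…, 0.026…, 0 → sum = 0.244…
V_3 = 0.244… / l_3 = 0.244… / 0.26 = 0.938462… → 0.938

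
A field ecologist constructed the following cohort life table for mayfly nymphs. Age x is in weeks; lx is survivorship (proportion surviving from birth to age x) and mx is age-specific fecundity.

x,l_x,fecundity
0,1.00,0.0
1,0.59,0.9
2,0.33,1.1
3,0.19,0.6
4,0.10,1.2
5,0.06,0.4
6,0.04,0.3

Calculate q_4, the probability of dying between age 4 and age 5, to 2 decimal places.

0.40

q_4 = (l_4 − l_5) / l_4 = (0.1 − 0.06) / 0.1
     = 0.04 / 0.1 = 0.4 → 0.40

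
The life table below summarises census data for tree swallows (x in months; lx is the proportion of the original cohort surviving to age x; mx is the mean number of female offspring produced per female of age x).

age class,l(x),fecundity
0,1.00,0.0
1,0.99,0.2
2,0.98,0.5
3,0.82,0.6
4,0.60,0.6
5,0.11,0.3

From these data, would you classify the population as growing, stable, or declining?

growing

R0 = Σ lx·mx = 0 + 0.198 + 0.49 + 0.492 + 0.36 + 0.033 = 1.573
R0 > 1, so the population is growing.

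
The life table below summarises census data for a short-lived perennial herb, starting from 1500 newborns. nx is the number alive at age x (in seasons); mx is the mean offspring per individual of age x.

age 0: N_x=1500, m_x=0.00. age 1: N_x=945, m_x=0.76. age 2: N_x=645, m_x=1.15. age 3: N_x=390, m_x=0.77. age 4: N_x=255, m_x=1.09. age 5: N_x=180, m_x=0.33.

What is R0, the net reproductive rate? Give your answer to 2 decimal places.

lx = nx/n0 = nx/1500: 1, 0.63, 0.43, 0.26, 0.17, 0.12
lx·mx by age: 0, 0.4788, 0.4945, 0.2002, 0.1853, 0.0396
R0 = Σ lx·mx = 1.3984 → 1.40

1.40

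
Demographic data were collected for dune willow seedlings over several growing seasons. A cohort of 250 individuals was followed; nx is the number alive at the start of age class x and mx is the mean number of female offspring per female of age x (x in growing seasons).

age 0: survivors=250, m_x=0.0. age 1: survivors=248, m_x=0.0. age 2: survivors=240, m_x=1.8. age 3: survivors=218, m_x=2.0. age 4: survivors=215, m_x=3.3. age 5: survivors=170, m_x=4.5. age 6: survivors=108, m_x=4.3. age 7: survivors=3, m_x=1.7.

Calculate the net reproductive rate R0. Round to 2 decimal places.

11.25

lx = nx/n0 = nx/250: 1, 0.992, 0.96, 0.872, 0.86, 0.68, 0.432, 0.012
lx·mx by age: 0, 0, 1.728, 1.744, 2.838, 3.06, 1.8576, 0.0204
R0 = Σ lx·mx = 11.248 → 11.25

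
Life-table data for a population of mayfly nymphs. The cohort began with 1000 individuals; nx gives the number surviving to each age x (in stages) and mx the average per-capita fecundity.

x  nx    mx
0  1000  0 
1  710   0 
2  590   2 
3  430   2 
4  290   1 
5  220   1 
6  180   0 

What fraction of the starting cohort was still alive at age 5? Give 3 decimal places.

0.220

l_5 = n_5/n_0 = 220/1000 = 0.22 → 0.220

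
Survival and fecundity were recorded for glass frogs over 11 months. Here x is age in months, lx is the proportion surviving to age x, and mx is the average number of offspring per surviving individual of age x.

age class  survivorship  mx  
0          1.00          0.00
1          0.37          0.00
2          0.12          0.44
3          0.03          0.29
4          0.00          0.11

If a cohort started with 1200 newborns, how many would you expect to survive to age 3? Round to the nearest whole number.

36

Expected survivors = N0 · l_3 = 1200 × 0.03 = 36 → 36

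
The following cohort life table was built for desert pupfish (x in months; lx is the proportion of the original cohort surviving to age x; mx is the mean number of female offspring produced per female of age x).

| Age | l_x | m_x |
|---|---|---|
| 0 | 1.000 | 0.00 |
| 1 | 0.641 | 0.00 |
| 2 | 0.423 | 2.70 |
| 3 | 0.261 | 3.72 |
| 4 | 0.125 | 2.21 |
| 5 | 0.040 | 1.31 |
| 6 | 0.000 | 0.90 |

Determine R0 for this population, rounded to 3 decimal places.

lx·mx by age: 0, 0, 1.1421, 0.97092, 0.27625, 0.0524, 0
R0 = Σ lx·mx = 2.44167 → 2.442

2.442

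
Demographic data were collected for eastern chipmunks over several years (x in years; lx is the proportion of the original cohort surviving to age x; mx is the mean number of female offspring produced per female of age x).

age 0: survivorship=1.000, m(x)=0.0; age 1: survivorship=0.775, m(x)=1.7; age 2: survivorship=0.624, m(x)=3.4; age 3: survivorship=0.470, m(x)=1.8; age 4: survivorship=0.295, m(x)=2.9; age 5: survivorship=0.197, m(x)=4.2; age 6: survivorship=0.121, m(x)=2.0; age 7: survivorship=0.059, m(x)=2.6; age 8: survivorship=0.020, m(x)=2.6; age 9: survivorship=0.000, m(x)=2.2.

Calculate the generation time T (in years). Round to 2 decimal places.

2.90

lx·mx: 0, 1.3175, 2.1216, 0.846, 0.8555, 0.8274, 0.242, 0.1534, 0.052, 0 → R0 = 6.4154
x·lx·mx: 0, 1.3175, 4.2432, 2.538, 3.422, 4.137, 1.452, 1.0738, 0.416, 0 → Σ = 18.5995
T = 18.5995 / 6.4154 = 2.899196… → 2.90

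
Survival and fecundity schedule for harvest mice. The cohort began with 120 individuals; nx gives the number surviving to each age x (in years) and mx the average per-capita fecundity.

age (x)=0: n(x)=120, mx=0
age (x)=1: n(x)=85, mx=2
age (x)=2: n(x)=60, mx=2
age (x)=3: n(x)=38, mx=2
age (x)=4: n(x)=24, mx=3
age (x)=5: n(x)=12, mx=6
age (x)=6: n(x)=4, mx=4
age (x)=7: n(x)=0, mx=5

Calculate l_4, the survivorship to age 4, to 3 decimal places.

0.200

l_4 = n_4/n_0 = 24/120 = 0.2 → 0.200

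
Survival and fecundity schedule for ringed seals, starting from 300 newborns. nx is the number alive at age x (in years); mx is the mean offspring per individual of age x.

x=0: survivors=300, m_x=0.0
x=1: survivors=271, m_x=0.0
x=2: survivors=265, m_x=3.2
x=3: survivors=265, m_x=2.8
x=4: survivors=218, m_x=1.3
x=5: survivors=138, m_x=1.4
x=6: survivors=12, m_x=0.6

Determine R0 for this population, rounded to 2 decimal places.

6.91

lx = nx/n0 = nx/300: 1, 0.90333…, 0.88333…, 0.88333…, 0.72667…, 0.46, 0.04
lx·mx by age: 0, 0, 2.826667…, 2.473333…, 0.944667…, 0.644, 0.024
R0 = Σ lx·mx = 6.912667… → 6.91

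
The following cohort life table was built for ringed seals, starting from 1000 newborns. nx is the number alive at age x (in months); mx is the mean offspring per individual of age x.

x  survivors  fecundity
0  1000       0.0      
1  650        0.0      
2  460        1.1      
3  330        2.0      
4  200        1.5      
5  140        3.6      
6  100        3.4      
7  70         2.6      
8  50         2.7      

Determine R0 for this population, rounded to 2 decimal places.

lx = nx/n0 = nx/1000: 1, 0.65, 0.46, 0.33, 0.2, 0.14, 0.1, 0.07, 0.05
lx·mx by age: 0, 0, 0.506, 0.66, 0.3, 0.504, 0.34, 0.182, 0.135
R0 = Σ lx·mx = 2.627 → 2.63

2.63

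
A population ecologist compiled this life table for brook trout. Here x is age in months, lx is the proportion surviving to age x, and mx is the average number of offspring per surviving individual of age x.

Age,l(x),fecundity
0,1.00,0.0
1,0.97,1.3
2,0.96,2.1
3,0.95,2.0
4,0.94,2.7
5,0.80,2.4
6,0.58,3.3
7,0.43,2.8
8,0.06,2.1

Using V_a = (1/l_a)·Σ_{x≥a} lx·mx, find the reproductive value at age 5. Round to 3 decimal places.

6.455

lx·mx for x ≥ 5: 1.92, 1.914, 1.204, 0.126 → sum = 5.164
V_5 = 5.164 / l_5 = 5.164 / 0.8 = 6.455 → 6.455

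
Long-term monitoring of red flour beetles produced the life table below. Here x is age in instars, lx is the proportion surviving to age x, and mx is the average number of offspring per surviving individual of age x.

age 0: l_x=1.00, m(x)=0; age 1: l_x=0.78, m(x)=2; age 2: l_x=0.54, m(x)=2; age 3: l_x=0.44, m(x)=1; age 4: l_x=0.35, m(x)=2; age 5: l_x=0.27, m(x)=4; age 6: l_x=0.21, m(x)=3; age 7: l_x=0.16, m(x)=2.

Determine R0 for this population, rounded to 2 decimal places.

5.81

lx·mx by age: 0, 1.56, 1.08, 0.44, 0.7, 1.08, 0.63, 0.32
R0 = Σ lx·mx = 5.81 → 5.81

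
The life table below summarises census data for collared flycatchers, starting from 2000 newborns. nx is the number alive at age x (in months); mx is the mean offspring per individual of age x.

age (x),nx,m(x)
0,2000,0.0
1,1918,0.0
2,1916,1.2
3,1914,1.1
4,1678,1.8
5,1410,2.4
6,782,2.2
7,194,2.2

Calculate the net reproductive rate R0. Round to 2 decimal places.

lx = nx/n0 = nx/2000: 1, 0.959, 0.958, 0.957, 0.839, 0.705, 0.391, 0.097
lx·mx by age: 0, 0, 1.1496, 1.0527, 1.5102, 1.692, 0.8602, 0.2134
R0 = Σ lx·mx = 6.4781 → 6.48

6.48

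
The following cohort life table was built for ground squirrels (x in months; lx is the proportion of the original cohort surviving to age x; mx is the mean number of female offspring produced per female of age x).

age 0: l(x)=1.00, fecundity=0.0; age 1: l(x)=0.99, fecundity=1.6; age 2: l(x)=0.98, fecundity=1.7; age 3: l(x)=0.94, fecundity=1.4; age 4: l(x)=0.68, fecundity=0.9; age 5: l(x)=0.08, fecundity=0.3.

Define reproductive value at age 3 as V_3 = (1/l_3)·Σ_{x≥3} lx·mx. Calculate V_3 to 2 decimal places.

2.08

lx·mx for x ≥ 3: 1.316, 0.612, 0.024 → sum = 1.952
V_3 = 1.952 / l_3 = 1.952 / 0.94 = 2.076596… → 2.08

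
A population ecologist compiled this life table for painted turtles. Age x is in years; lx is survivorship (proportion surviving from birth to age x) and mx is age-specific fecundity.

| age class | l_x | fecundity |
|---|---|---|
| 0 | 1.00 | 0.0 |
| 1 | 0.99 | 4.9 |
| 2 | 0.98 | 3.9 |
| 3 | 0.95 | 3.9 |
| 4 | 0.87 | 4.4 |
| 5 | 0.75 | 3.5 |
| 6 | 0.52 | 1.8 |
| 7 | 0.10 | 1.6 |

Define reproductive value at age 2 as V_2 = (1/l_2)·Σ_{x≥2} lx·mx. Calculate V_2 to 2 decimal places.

15.38

lx·mx for x ≥ 2: 3.822, 3.705, 3.828, 2.625, 0.936, 0.16 → sum = 15.076
V_2 = 15.076 / l_2 = 15.076 / 0.98 = 15.383673… → 15.38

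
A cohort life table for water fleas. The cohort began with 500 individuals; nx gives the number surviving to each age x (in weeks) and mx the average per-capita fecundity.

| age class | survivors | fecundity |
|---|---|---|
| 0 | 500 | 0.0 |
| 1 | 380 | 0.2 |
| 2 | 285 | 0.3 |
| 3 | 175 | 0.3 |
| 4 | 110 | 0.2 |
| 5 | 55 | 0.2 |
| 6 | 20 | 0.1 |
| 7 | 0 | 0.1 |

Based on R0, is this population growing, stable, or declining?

lx = nx/n0 = nx/500: 1, 0.76, 0.57, 0.35, 0.22, 0.11, 0.04, 0
R0 = Σ lx·mx = 0 + 0.152 + 0.171 + 0.105 + 0.044 + 0.022 + 0.004 + 0 = 0.498
R0 < 1, so the population is declining.

declining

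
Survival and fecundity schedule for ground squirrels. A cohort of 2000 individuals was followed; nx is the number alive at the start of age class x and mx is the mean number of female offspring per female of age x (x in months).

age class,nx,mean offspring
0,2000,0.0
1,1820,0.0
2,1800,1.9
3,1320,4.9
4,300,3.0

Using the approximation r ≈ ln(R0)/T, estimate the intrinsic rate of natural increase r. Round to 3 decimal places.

0.609

lx = nx/n0 = nx/2000: 1, 0.91, 0.9, 0.66, 0.15
R0 = Σ lx·mx = 0 + 0 + 1.71 + 3.234 + 0.45 = 5.394
Σ x·lx·mx = 14.922; T = 14.922/5.394 = 2.76641…
r ≈ ln(R0)/T = ln(5.394)/2.76641… = 0.6092… → 0.609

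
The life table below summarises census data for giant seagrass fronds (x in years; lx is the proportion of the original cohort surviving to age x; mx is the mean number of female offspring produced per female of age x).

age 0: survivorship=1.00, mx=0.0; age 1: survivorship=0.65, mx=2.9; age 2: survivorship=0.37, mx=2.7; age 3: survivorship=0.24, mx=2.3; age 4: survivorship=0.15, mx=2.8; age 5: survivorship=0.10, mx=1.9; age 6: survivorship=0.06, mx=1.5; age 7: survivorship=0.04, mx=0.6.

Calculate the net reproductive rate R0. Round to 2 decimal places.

lx·mx by age: 0, 1.885, 0.999, 0.552, 0.42, 0.19, 0.09, 0.024
R0 = Σ lx·mx = 4.16 → 4.16

4.16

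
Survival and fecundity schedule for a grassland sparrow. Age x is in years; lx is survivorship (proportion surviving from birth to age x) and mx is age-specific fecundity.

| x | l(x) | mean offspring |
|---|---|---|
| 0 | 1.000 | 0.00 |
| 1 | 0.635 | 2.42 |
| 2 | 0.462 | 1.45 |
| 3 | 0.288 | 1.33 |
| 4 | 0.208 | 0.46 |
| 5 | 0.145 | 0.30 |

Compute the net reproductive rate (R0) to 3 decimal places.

lx·mx by age: 0, 1.5367, 0.6699, 0.38304, 0.09568, 0.0435
R0 = Σ lx·mx = 2.72882 → 2.729

2.729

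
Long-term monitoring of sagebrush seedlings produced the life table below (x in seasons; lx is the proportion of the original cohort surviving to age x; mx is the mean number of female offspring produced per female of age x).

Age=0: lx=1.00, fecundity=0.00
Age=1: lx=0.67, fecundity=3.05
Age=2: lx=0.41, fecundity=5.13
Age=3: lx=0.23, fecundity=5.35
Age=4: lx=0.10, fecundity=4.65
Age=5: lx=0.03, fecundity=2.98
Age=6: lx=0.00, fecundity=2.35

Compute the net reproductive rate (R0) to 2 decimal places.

5.93

lx·mx by age: 0, 2.0435, 2.1033, 1.2305, 0.465, 0.0894, 0
R0 = Σ lx·mx = 5.9317 → 5.93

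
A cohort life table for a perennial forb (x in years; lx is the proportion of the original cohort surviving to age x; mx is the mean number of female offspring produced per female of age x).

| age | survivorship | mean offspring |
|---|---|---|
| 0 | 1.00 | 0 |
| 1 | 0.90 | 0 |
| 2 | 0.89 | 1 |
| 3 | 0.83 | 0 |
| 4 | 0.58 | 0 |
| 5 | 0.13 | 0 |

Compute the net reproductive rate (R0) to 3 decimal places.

lx·mx by age: 0, 0, 0.89, 0, 0, 0
R0 = Σ lx·mx = 0.89 → 0.890

0.890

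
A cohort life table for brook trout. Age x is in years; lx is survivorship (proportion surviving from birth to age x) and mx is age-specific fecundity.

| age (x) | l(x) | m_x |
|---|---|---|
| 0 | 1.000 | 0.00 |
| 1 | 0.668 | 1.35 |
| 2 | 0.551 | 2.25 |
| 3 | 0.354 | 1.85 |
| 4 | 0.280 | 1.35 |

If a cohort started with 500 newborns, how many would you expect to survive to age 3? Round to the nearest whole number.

177

Expected survivors = N0 · l_3 = 500 × 0.354 = 177 → 177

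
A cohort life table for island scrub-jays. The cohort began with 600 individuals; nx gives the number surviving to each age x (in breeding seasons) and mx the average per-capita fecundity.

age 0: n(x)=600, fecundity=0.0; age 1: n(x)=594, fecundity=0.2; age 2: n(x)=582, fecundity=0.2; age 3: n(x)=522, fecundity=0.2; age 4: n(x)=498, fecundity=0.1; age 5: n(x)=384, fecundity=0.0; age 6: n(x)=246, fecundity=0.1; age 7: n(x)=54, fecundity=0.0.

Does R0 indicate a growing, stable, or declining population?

lx = nx/n0 = nx/600: 1, 0.99, 0.97, 0.87, 0.83, 0.64, 0.41, 0.09
R0 = Σ lx·mx = 0 + 0.198 + 0.194 + 0.174 + 0.083 + 0 + 0.041 + 0 = 0.69
R0 < 1, so the population is declining.

declining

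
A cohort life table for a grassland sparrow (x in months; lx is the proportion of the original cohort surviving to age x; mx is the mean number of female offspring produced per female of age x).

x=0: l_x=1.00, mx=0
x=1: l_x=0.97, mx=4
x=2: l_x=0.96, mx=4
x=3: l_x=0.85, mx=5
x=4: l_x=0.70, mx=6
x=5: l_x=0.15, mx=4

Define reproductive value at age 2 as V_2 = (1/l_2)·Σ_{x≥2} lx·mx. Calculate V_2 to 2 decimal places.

lx·mx for x ≥ 2: 3.84, 4.25, 4.2, 0.6 → sum = 12.89
V_2 = 12.89 / l_2 = 12.89 / 0.96 = 13.427083… → 13.43

13.43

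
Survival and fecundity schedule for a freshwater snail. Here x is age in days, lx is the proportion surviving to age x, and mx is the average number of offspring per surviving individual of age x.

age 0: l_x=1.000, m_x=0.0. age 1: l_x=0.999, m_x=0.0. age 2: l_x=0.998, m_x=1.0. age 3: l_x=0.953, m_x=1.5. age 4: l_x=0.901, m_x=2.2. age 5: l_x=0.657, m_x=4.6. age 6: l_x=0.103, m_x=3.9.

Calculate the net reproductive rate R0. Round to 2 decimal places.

lx·mx by age: 0, 0, 0.998, 1.4295, 1.9822, 3.0222, 0.4017
R0 = Σ lx·mx = 7.8336 → 7.83

7.83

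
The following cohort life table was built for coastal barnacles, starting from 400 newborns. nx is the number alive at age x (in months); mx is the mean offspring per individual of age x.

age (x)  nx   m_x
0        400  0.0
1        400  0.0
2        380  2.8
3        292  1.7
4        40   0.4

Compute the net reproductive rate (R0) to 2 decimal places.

3.94

lx = nx/n0 = nx/400: 1, 1, 0.95, 0.73, 0.1
lx·mx by age: 0, 0, 2.66, 1.241, 0.04
R0 = Σ lx·mx = 3.941 → 3.94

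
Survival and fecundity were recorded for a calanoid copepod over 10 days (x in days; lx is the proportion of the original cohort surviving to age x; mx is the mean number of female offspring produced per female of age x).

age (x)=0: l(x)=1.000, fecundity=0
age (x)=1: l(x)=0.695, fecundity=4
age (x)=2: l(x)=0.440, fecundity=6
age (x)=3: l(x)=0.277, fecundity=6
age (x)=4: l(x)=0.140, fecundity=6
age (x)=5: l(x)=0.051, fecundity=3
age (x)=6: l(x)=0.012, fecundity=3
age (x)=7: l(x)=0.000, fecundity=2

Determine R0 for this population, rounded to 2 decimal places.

8.11

lx·mx by age: 0, 2.78, 2.64, 1.662, 0.84, 0.153, 0.036, 0
R0 = Σ lx·mx = 8.111 → 8.11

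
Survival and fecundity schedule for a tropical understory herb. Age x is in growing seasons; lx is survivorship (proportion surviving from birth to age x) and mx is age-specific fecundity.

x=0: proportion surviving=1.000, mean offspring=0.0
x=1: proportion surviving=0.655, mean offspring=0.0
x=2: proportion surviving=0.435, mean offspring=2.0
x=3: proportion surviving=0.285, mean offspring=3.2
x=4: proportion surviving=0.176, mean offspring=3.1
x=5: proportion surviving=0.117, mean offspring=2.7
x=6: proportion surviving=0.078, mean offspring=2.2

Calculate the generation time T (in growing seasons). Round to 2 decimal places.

3.29

lx·mx: 0, 0, 0.87, 0.912, 0.5456, 0.3159, 0.1716 → R0 = 2.8151
x·lx·mx: 0, 0, 1.74, 2.736, 2.1824, 1.5795, 1.0296 → Σ = 9.2675
T = 9.2675 / 2.8151 = 3.292068… → 3.29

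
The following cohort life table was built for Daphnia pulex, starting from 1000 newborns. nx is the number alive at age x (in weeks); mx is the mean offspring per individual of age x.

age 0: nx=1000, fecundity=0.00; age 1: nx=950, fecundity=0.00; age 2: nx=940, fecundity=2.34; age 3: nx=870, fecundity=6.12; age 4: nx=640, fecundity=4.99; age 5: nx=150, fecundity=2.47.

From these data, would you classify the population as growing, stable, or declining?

growing

lx = nx/n0 = nx/1000: 1, 0.95, 0.94, 0.87, 0.64, 0.15
R0 = Σ lx·mx = 0 + 0 + 2.1996 + 5.3244 + 3.1936 + 0.3705 = 11.0881
R0 > 1, so the population is growing.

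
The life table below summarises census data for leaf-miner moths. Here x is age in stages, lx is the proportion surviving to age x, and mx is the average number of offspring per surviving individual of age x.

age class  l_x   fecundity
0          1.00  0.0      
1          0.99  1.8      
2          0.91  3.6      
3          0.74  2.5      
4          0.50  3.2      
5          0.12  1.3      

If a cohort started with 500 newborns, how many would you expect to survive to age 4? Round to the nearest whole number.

250

Expected survivors = N0 · l_4 = 500 × 0.50 = 250 → 250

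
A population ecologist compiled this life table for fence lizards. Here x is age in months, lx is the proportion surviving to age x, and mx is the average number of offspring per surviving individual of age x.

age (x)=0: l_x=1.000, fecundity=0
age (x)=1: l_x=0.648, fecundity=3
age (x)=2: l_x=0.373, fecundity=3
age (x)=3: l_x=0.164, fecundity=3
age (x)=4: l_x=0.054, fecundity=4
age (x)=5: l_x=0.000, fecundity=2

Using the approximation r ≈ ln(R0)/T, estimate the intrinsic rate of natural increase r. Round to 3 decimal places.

0.767

R0 = Σ lx·mx = 0 + 1.944 + 1.119 + 0.492 + 0.216 + 0 = 3.771
Σ x·lx·mx = 6.522; T = 6.522/3.771 = 1.72951…
r ≈ ln(R0)/T = ln(3.771)/1.72951… = 0.76746… → 0.767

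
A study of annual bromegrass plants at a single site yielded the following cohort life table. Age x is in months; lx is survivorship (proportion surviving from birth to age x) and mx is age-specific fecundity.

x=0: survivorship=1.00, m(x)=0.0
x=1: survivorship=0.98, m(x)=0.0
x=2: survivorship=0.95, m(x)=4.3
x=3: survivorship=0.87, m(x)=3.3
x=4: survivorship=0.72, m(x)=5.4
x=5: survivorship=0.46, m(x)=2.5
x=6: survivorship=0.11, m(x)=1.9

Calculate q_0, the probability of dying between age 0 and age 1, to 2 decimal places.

q_0 = (l_0 − l_1) / l_0 = (1 − 0.98) / 1
     = 0.02 / 1 = 0.02 → 0.02

0.02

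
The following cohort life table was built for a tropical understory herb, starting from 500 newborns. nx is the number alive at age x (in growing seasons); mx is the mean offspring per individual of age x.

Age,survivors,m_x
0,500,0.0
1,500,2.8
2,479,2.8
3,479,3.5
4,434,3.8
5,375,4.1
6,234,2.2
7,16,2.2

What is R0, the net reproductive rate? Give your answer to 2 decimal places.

16.31

lx = nx/n0 = nx/500: 1, 1, 0.958, 0.958, 0.868, 0.75, 0.468, 0.032
lx·mx by age: 0, 2.8, 2.6824, 3.353, 3.2984, 3.075, 1.0296, 0.0704
R0 = Σ lx·mx = 16.3088 → 16.31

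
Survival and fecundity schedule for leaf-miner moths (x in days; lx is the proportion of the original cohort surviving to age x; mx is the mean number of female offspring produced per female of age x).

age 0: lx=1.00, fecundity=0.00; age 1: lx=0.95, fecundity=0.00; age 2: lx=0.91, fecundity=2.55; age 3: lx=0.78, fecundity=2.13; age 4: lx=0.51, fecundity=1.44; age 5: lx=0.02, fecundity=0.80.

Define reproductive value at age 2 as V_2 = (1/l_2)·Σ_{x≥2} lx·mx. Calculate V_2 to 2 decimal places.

5.20

lx·mx for x ≥ 2: 2.3205, 1.6614, 0.7344, 0.016 → sum = 4.7323
V_2 = 4.7323 / l_2 = 4.7323 / 0.91 = 5.20033… → 5.20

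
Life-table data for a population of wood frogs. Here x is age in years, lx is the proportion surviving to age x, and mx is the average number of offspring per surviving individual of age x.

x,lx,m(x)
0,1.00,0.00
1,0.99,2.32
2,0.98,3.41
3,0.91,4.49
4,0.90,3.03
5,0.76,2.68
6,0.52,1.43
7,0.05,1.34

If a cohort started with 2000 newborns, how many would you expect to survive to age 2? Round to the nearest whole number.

1960

Expected survivors = N0 · l_2 = 2000 × 0.98 = 1960 → 1960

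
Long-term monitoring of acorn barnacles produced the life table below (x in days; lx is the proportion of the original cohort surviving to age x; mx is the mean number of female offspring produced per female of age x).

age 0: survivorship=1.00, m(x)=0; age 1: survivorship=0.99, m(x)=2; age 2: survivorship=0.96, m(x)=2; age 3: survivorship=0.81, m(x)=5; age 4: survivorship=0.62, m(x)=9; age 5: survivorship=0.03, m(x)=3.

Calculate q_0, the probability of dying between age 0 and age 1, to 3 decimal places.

0.010

q_0 = (l_0 − l_1) / l_0 = (1 − 0.99) / 1
     = 0.01 / 1 = 0.01 → 0.010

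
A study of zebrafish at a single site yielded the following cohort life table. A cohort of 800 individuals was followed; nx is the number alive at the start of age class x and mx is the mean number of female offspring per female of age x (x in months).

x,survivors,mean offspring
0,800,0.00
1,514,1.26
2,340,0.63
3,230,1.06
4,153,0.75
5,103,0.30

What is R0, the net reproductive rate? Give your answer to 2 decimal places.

1.56

lx = nx/n0 = nx/800: 1, 0.6425, 0.425, 0.2875, 0.19125, 0.12875
lx·mx by age: 0, 0.80955, 0.26775, 0.30475, 0.143438…, 0.038625…
R0 = Σ lx·mx = 1.564113… → 1.56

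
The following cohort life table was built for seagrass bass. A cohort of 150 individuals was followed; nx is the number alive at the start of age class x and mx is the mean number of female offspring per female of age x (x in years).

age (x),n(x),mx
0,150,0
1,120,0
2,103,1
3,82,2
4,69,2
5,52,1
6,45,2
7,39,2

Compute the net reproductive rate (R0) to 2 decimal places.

4.17

lx = nx/n0 = nx/150: 1, 0.8, 0.68667…, 0.54667…, 0.46, 0.34667…, 0.3, 0.26
lx·mx by age: 0, 0, 0.686667…, 1.093333…, 0.92, 0.346667…, 0.6, 0.52
R0 = Σ lx·mx = 4.166667… → 4.17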